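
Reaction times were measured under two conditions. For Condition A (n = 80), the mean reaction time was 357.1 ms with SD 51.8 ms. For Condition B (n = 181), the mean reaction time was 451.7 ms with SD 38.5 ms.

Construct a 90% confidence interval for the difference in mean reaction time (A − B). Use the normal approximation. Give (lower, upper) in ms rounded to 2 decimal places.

Per-group SEs: s₁/√n₁ = 51.8/√80 = 5.7914, s₂/√n₂ = 38.5/√181 = 2.8617.
Unpooled SE of the difference: √(33.54031396 + 8.18932689) = 6.4598.
Margin of error = z* · SE = 1.645 × 6.4598 = 10.6264.
x̄₁ − x̄₂ = 357.1 − 451.7 = -94.6000.
CI: -94.6000 ± 10.6264 = (-105.23, -83.97).

(-105.23, -83.97)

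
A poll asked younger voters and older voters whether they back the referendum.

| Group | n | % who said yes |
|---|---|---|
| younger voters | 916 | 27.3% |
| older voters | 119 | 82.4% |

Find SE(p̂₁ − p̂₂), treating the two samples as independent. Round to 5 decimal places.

Each SE is √(p̂(1−p̂)/n): √(0.2730·0.7270/916) = 0.01472 and √(0.8240·0.1760/119) = 0.03491.
SE(p̂₁ − p̂₂) = √(SE₁² + SE₂²) = √(0.0002166784 + 0.0012187081) = 0.03789, since the two samples are independent.

0.03789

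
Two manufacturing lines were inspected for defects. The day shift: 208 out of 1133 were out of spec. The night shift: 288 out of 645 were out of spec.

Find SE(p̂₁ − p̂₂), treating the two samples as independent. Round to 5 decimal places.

0.02270

p̂₁ = 208/1133 = 0.1836 and p̂₂ = 288/645 = 0.4465.
SE₁ = √(p̂₁(1−p̂₁)/n₁) = √(0.1836·0.8164/1133) = 0.01150; SE₂ = √(0.4465·0.5535/645) = 0.01957.
Independent samples: SE of the difference = √(SE₁² + SE₂²) = √(0.00013225 + 0.0003829849) = 0.02270.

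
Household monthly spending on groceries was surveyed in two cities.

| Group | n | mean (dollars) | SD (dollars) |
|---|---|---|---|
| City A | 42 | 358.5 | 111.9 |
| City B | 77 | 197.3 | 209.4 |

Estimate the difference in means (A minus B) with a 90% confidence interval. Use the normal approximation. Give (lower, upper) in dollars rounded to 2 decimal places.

Standard errors of each mean: 111.9/√42 = 17.2665 and 209.4/√77 = 23.8633.
SE(x̄₁ − x̄₂) = √(17.2665² + 23.8633²) = 29.4549 for independent samples with unequal variances.
With z* = 1.645, the margin is 1.645 × 29.4549 = 48.4533.
x̄₁ − x̄₂ = 358.5 − 197.3 = 161.2000; the interval is 161.2000 ± 48.4533 = (112.75, 209.65).

(112.75, 209.65)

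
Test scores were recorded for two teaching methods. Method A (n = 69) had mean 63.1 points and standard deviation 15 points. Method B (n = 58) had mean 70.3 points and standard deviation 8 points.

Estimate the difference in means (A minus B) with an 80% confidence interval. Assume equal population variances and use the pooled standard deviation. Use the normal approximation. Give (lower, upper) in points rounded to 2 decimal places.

Pooled variance s_p² = [68·15² + 57·8²] / (69+58−2) = 151.5840, so s_p = 12.3119.
SE_diff = s_p·√(1/n₁ + 1/n₂) = 12.3119·√(1/69 + 1/58) = 2.1933.
z* = 1.282; margin = 1.282 × 2.1933 = 2.8118.
Difference = 63.1 − 70.3 = -7.2000.
-7.2000 ± 2.8118 → (-10.01, -4.39).

(-10.01, -4.39)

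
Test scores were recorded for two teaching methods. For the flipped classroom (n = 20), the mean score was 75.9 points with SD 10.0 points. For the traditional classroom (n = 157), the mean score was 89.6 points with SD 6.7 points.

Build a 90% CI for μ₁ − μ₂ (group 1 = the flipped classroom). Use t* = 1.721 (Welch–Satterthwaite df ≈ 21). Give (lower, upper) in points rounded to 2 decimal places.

(-17.66, -9.74)

SE₁ = s₁/√n₁ = 10.0/√20 = 2.2361; SE₂ = 6.7/√157 = 0.5347.
Independent samples, unequal variances: SE_diff = √(SE₁² + SE₂²) = √(5.00014321 + 0.28590409) = 2.2991.
t* = 1.721, so margin of error = 1.721 × 2.2991 = 3.9568.
Difference in means = 75.9 − 89.6 = -13.7000.
-13.7000 ± 3.9568 → (-17.66, -9.74).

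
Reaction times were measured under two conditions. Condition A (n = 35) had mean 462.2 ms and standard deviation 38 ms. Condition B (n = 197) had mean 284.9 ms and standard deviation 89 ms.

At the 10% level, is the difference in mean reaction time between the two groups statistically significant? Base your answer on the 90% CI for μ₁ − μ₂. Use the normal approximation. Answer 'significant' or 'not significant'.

significant

Standard errors of each mean: 38/√35 = 6.4232 and 89/√197 = 6.3410.
SE(x̄₁ − x̄₂) = √(6.4232² + 6.3410²) = 9.0258 for independent samples with unequal variances.
With z* = 1.645, the margin is 1.645 × 9.0258 = 14.8474.
x̄₁ − x̄₂ = 462.2 − 284.9 = 177.3000; the interval is 177.3000 ± 14.8474 = (162.4526, 192.1474).
The interval (162.4526, 192.1474) does not contain 0, so the difference is significant.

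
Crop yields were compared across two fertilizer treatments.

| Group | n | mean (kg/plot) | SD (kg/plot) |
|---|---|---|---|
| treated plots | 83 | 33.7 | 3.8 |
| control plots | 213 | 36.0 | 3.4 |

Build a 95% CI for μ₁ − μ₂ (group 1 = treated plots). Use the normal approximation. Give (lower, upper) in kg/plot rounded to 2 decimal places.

(-3.24, -1.36)

Per-group SEs: s₁/√n₁ = 3.8/√83 = 0.4171, s₂/√n₂ = 3.4/√213 = 0.2330.
Unpooled SE of the difference: √(0.17397241 + 0.054289) = 0.4778.
Margin of error = z* · SE = 1.960 × 0.4778 = 0.9365.
x̄₁ − x̄₂ = 33.7 − 36.0 = -2.3000.
CI: -2.3000 ± 0.9365 = (-3.24, -1.36).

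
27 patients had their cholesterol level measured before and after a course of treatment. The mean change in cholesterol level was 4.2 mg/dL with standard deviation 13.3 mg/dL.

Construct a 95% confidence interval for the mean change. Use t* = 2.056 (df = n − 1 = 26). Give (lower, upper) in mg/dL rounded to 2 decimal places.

(-1.06, 9.46)

Paired design: SE = s_d/√n = 13.3/√27 = 2.5596.
t* = 2.056; margin of error = 2.056 × 2.5596 = 5.2625.
4.2 ± 5.2625 → (-1.06, 9.46).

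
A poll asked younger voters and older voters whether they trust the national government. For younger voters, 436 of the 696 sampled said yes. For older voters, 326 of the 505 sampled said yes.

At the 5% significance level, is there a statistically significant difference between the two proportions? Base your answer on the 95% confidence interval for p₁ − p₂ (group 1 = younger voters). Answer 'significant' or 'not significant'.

First, p̂₁ = 436/696 = 0.6264; p̂₂ = 326/505 = 0.6455.
The two standard errors are √(0.6264×0.3736/696) = 0.01834 and √(0.6455×0.3545/505) = 0.02129.
Because the samples are independent, SE_diff = √(0.01834² + 0.02129²) = 0.02810.
Using z* = 1.960 for 95%, ME = 1.960 × 0.02810 = 0.05508.
p̂₁ − p̂₂ = -0.0191; interval -0.0191 ± 0.05508 gives (-0.07418, 0.03598).
The interval (-0.07418, 0.03598) contains 0, so the difference is not significant.

not significant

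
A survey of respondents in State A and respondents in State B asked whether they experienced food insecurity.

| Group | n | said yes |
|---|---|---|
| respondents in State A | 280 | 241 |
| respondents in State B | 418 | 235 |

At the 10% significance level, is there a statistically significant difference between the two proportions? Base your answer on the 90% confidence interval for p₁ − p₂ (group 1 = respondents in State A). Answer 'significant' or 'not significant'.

Sample proportions: 241/280 = 0.8607, 235/418 = 0.5622.
Each SE is √(p̂(1−p̂)/n): √(0.8607·0.1393/280) = 0.02069 and √(0.5622·0.4378/418) = 0.02427.
SE(p̂₁ − p̂₂) = √(SE₁² + SE₂²) = √(0.0004280761 + 0.0005890329) = 0.03189, since the two samples are independent.
At 90% confidence z* = 1.645; margin = 1.645 × 0.03189 = 0.05246.
The difference is 0.8607 − 0.5622 = 0.2985, so the interval is 0.2985 ± 0.05246 = (0.24604, 0.35096).
The interval (0.24604, 0.35096) does not contain 0, so the difference is significant.

significant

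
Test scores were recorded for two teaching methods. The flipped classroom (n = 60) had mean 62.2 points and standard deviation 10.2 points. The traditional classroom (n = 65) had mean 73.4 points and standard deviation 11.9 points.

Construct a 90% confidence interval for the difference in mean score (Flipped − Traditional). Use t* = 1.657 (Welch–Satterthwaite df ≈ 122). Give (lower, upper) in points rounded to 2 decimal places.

(-14.48, -7.92)

Standard errors of each mean: 10.2/√60 = 1.3168 and 11.9/√65 = 1.4760.
SE(x̄₁ − x̄₂) = √(1.3168² + 1.4760²) = 1.9780 for independent samples with unequal variances.
With t* = 1.657, the margin is 1.657 × 1.9780 = 3.2775.
x̄₁ − x̄₂ = 62.2 − 73.4 = -11.2000; the interval is -11.2000 ± 3.2775 = (-14.48, -7.92).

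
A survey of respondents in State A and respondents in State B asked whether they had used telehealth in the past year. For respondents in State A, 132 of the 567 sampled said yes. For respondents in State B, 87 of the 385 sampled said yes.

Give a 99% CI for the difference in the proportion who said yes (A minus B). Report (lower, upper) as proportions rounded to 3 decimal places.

p̂₁ = 132/567 = 0.2328 and p̂₂ = 87/385 = 0.2260.
SE₁ = √(p̂₁(1−p̂₁)/n₁) = √(0.2328·0.7672/567) = 0.01775; SE₂ = √(0.2260·0.7740/385) = 0.02132.
Independent samples: SE of the difference = √(SE₁² + SE₂²) = √(0.0003150625 + 0.0004545424) = 0.02774.
z* for 99% confidence is 2.576, so the margin of error is 2.576 × 0.02774 = 0.07146.
Point estimate p̂₁ − p̂₂ = 0.2328 − 0.2260 = 0.0068.
0.0068 ± 0.07146 → (-0.065, 0.078).

(-0.065, 0.078)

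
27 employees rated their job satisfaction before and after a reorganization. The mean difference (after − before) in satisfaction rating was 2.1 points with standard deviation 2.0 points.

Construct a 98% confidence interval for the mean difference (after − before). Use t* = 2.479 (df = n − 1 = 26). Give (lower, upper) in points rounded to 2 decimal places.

(1.15, 3.05)

This is a matched-pairs design, so SE = s_d/√n = 2.0/√27 = 0.3849.
Margin = 2.479 × 0.3849 = 0.9542; the interval is 2.1 ± 0.9542 = (1.15, 3.05).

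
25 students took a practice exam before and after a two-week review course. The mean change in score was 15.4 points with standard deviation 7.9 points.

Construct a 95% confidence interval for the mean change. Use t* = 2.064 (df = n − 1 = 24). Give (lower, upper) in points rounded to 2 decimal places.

(12.14, 18.66)

Paired design: SE = s_d/√n = 7.9/√25 = 1.5800.
t* = 2.064; margin of error = 2.064 × 1.5800 = 3.2611.
15.4 ± 3.2611 → (12.14, 18.66).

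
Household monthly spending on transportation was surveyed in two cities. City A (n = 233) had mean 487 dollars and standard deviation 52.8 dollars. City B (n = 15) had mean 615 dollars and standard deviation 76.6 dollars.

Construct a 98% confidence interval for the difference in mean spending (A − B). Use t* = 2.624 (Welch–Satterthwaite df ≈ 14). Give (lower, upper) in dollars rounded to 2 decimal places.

Per-group SEs: s₁/√n₁ = 52.8/√233 = 3.4590, s₂/√n₂ = 76.6/√15 = 19.7780.
Unpooled SE of the difference: √(11.964681 + 391.169284) = 20.0782.
Margin of error = t* · SE = 2.624 × 20.0782 = 52.6852.
x̄₁ − x̄₂ = 487 − 615 = -128.0000.
CI: -128.0000 ± 52.6852 = (-180.69, -75.31).

(-180.69, -75.31)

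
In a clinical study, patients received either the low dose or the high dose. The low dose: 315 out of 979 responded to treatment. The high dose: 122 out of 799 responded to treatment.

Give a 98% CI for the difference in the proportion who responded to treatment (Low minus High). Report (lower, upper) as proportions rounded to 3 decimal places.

First, p̂₁ = 315/979 = 0.3218; p̂₂ = 122/799 = 0.1527.
The two standard errors are √(0.3218×0.6782/979) = 0.01493 and √(0.1527×0.8473/799) = 0.01273.
Because the samples are independent, SE_diff = √(0.01493² + 0.01273²) = 0.01962.
Using z* = 2.326 for 98%, ME = 2.326 × 0.01962 = 0.04564.
p̂₁ − p̂₂ = 0.1691; interval 0.1691 ± 0.04564 gives (0.123, 0.215).

(0.123, 0.215)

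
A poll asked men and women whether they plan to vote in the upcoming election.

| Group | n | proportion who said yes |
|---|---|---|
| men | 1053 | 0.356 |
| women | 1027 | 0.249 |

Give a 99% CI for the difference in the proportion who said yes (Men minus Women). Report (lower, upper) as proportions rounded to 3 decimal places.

Each SE is √(p̂(1−p̂)/n): √(0.3560·0.6440/1053) = 0.01476 and √(0.2490·0.7510/1027) = 0.01349.
SE(p̂₁ − p̂₂) = √(SE₁² + SE₂²) = √(0.0002178576 + 0.0001819801) = 0.02000, since the two samples are independent.
At 99% confidence z* = 2.576; margin = 2.576 × 0.02000 = 0.05152.
The difference is 0.3560 − 0.2490 = 0.1070, so the interval is 0.1070 ± 0.05152 = (0.055, 0.159).

(0.055, 0.159)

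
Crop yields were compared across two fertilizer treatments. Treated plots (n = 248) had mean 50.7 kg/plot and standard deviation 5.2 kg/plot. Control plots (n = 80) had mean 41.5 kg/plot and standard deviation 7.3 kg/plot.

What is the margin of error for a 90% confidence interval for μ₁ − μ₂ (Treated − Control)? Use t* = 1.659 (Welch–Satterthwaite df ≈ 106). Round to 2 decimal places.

1.46

Per-group SEs: s₁/√n₁ = 5.2/√248 = 0.3302, s₂/√n₂ = 7.3/√80 = 0.8162.
Unpooled SE of the difference: √(0.10903204 + 0.66618244) = 0.8805.
Margin of error = t* · SE = 1.659 × 0.8805 = 1.4607.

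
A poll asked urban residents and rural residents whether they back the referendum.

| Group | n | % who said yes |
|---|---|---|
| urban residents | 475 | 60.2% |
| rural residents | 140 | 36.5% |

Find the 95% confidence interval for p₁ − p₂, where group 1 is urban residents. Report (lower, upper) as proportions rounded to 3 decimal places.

(0.146, 0.328)

Each SE is √(p̂(1−p̂)/n): √(0.6020·0.3980/475) = 0.02246 and √(0.3650·0.6350/140) = 0.04069.
SE(p̂₁ − p̂₂) = √(SE₁² + SE₂²) = √(0.0005044516 + 0.0016556761) = 0.04648, since the two samples are independent.
At 95% confidence z* = 1.960; margin = 1.960 × 0.04648 = 0.09110.
The difference is 0.6020 − 0.3650 = 0.2370, so the interval is 0.2370 ± 0.09110 = (0.146, 0.328).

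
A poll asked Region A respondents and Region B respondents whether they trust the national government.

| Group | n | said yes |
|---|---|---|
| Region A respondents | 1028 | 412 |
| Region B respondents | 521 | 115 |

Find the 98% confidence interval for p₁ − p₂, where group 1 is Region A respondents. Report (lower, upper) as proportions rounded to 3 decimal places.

First, p̂₁ = 412/1028 = 0.4008; p̂₂ = 115/521 = 0.2207.
The two standard errors are √(0.4008×0.5992/1028) = 0.01528 and √(0.2207×0.7793/521) = 0.01817.
Because the samples are independent, SE_diff = √(0.01528² + 0.01817²) = 0.02374.
Using z* = 2.326 for 98%, ME = 2.326 × 0.02374 = 0.05522.
p̂₁ − p̂₂ = 0.1801; interval 0.1801 ± 0.05522 gives (0.125, 0.235).

(0.125, 0.235)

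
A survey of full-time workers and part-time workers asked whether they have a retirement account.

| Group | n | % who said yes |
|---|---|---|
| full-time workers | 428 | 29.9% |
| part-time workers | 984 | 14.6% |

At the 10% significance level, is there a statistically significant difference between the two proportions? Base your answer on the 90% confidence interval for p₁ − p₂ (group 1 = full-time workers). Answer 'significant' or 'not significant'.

The two standard errors are √(0.2990×0.7010/428) = 0.02213 and √(0.1460×0.8540/984) = 0.01126.
Because the samples are independent, SE_diff = √(0.02213² + 0.01126²) = 0.02483.
Using z* = 1.645 for 90%, ME = 1.645 × 0.02483 = 0.04085.
p̂₁ − p̂₂ = 0.1530; interval 0.1530 ± 0.04085 gives (0.11215, 0.19385).
The interval (0.11215, 0.19385) does not contain 0, so the difference is significant.

significant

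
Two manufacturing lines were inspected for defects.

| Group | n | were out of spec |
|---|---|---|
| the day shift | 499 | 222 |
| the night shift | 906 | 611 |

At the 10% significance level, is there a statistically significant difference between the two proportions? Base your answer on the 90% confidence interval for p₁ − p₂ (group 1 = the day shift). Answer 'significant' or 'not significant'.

significant

Sample proportions: 222/499 = 0.4449, 611/906 = 0.6744.
Each SE is √(p̂(1−p̂)/n): √(0.4449·0.5551/499) = 0.02225 and √(0.6744·0.3256/906) = 0.01557.
SE(p̂₁ − p̂₂) = √(SE₁² + SE₂²) = √(0.0004950625 + 0.0002424249) = 0.02716, since the two samples are independent.
At 90% confidence z* = 1.645; margin = 1.645 × 0.02716 = 0.04468.
The difference is 0.4449 − 0.6744 = -0.2295, so the interval is -0.2295 ± 0.04468 = (-0.27418, -0.18482).
The interval (-0.27418, -0.18482) does not contain 0, so the difference is significant.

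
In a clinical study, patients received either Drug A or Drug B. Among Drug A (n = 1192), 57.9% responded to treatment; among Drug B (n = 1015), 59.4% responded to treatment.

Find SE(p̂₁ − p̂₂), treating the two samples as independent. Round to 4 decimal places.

The two standard errors are √(0.5790×0.4210/1192) = 0.01430 and √(0.5940×0.4060/1015) = 0.01541.
Because the samples are independent, SE_diff = √(0.01430² + 0.01541²) = 0.02102.

0.0210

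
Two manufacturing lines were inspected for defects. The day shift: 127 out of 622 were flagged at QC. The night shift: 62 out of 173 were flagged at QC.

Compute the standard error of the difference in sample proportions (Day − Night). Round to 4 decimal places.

0.0399

p̂₁ = 127/622 = 0.2042 and p̂₂ = 62/173 = 0.3584.
SE₁ = √(p̂₁(1−p̂₁)/n₁) = √(0.2042·0.7958/622) = 0.01616; SE₂ = √(0.3584·0.6416/173) = 0.03646.
Independent samples: SE of the difference = √(SE₁² + SE₂²) = √(0.0002611456 + 0.0013293316) = 0.03988.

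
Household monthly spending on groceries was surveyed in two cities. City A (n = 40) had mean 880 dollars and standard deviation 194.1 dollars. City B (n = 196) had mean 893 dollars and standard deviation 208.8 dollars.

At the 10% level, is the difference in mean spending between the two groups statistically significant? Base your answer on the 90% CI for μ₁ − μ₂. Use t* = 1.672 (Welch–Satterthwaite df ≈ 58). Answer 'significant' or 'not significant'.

not significant

SE₁ = s₁/√n₁ = 194.1/√40 = 30.6899; SE₂ = 208.8/√196 = 14.9143.
Independent samples, unequal variances: SE_diff = √(SE₁² + SE₂²) = √(941.86996201 + 222.43634449) = 34.1219.
t* = 1.672, so margin of error = 1.672 × 34.1219 = 57.0518.
Difference in means = 880 − 893 = -13.0000.
-13.0000 ± 57.0518 → (-70.0518, 44.0518).
The interval (-70.0518, 44.0518) contains 0, so the difference is not significant.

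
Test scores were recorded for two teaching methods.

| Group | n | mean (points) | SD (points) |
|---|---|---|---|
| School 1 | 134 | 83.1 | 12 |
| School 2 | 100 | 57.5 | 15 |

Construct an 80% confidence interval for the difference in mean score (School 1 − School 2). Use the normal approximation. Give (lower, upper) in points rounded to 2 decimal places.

(23.26, 27.94)

SE₁ = s₁/√n₁ = 12/√134 = 1.0366; SE₂ = 15/√100 = 1.5000.
Independent samples, unequal variances: SE_diff = √(SE₁² + SE₂²) = √(1.07453956 + 2.25) = 1.8233.
z* = 1.282, so margin of error = 1.282 × 1.8233 = 2.3375.
Difference in means = 83.1 − 57.5 = 25.6000.
25.6000 ± 2.3375 → (23.26, 27.94).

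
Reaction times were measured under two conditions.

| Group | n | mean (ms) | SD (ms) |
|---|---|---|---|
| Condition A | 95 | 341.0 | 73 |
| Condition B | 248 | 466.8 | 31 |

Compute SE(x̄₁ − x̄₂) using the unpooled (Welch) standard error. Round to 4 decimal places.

Per-group SEs: s₁/√n₁ = 73/√95 = 7.4896, s₂/√n₂ = 31/√248 = 1.9685.
Unpooled SE of the difference: √(56.09410816 + 3.87499225) = 7.7440.

7.7440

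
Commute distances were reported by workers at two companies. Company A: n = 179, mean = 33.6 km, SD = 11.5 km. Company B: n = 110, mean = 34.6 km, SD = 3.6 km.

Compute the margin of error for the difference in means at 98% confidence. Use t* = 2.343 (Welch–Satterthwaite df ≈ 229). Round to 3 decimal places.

2.169

Standard errors of each mean: 11.5/√179 = 0.8596 and 3.6/√110 = 0.3432.
SE(x̄₁ − x̄₂) = √(0.8596² + 0.3432²) = 0.9256 for independent samples with unequal variances.
With t* = 2.343, the margin is 2.343 × 0.9256 = 2.1687.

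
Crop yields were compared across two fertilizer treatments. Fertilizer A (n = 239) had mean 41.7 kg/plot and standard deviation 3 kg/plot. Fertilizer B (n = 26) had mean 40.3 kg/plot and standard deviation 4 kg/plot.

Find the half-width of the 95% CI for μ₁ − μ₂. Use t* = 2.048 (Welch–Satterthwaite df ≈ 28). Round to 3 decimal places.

SE₁ = s₁/√n₁ = 3/√239 = 0.1941; SE₂ = 4/√26 = 0.7845.
Independent samples, unequal variances: SE_diff = √(SE₁² + SE₂²) = √(0.03767481 + 0.61544025) = 0.8082.
t* = 2.048, so margin of error = 2.048 × 0.8082 = 1.6552.

1.655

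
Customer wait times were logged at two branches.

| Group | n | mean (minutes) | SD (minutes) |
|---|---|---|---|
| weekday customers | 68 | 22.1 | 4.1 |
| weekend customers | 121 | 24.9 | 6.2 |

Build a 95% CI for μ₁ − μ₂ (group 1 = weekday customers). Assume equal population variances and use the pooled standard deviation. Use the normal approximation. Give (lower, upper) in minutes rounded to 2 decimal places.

(-4.45, -1.15)

Pooled variance s_p² = [67·4.1² + 120·6.2²] / (68+121−2) = 30.6902, so s_p = 5.5399.
SE_diff = s_p·√(1/n₁ + 1/n₂) = 5.5399·√(1/68 + 1/121) = 0.8396.
z* = 1.960; margin = 1.960 × 0.8396 = 1.6456.
Difference = 22.1 − 24.9 = -2.8000.
-2.8000 ± 1.6456 → (-4.45, -1.15).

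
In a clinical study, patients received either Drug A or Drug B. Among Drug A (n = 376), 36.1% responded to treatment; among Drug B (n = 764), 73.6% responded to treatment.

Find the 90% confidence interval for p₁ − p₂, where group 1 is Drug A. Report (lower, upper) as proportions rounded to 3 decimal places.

(-0.423, -0.327)

SE₁ = √(p̂₁(1−p̂₁)/n₁) = √(0.3610·0.6390/376) = 0.02477; SE₂ = √(0.7360·0.2640/764) = 0.01595.
Independent samples: SE of the difference = √(SE₁² + SE₂²) = √(0.0006135529 + 0.0002544025) = 0.02946.
z* for 90% confidence is 1.645, so the margin of error is 1.645 × 0.02946 = 0.04846.
Point estimate p̂₁ − p̂₂ = 0.3610 − 0.7360 = -0.3750.
-0.3750 ± 0.04846 → (-0.423, -0.327).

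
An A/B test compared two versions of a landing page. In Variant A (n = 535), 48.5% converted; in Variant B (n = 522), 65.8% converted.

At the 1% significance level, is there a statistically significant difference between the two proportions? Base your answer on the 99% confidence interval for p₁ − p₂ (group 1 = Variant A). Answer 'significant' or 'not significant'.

The two standard errors are √(0.4850×0.5150/535) = 0.02161 and √(0.6580×0.3420/522) = 0.02076.
Because the samples are independent, SE_diff = √(0.02161² + 0.02076²) = 0.02997.
Using z* = 2.576 for 99%, ME = 2.576 × 0.02997 = 0.07720.
p̂₁ − p̂₂ = -0.1730; interval -0.1730 ± 0.07720 gives (-0.25020, -0.09580).
The interval (-0.25020, -0.09580) does not contain 0, so the difference is significant.

significant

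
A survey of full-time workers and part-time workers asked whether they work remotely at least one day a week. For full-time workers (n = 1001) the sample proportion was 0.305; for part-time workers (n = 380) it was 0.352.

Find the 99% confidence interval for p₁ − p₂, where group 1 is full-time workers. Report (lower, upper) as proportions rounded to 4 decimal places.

(-0.1204, 0.0264)

Each SE is √(p̂(1−p̂)/n): √(0.3050·0.6950/1001) = 0.01455 and √(0.3520·0.6480/380) = 0.02450.
SE(p̂₁ − p̂₂) = √(SE₁² + SE₂²) = √(0.0002117025 + 0.00060025) = 0.02849, since the two samples are independent.
At 99% confidence z* = 2.576; margin = 2.576 × 0.02849 = 0.07339.
The difference is 0.3050 − 0.3520 = -0.0470, so the interval is -0.0470 ± 0.07339 = (-0.1204, 0.0264).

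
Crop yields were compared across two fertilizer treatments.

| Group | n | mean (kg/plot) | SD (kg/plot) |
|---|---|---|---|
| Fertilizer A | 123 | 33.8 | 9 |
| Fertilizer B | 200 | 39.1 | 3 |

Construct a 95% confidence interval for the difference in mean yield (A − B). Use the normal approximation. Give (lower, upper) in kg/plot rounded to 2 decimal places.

Standard errors of each mean: 9/√123 = 0.8115 and 3/√200 = 0.2121.
SE(x̄₁ − x̄₂) = √(0.8115² + 0.2121²) = 0.8388 for independent samples with unequal variances.
With z* = 1.960, the margin is 1.960 × 0.8388 = 1.6440.
x̄₁ − x̄₂ = 33.8 − 39.1 = -5.3000; the interval is -5.3000 ± 1.6440 = (-6.94, -3.66).

(-6.94, -3.66)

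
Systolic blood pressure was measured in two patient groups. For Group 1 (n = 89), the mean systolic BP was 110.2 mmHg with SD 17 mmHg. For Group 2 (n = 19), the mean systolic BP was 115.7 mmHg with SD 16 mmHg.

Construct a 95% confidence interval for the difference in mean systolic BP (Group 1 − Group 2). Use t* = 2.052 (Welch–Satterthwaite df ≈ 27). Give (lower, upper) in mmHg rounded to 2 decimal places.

(-13.89, 2.89)

Per-group SEs: s₁/√n₁ = 17/√89 = 1.8020, s₂/√n₂ = 16/√19 = 3.6707.
Unpooled SE of the difference: √(3.247204 + 13.47403849) = 4.0892.
Margin of error = t* · SE = 2.052 × 4.0892 = 8.3910.
x̄₁ − x̄₂ = 110.2 − 115.7 = -5.5000.
CI: -5.5000 ± 8.3910 = (-13.89, 2.89).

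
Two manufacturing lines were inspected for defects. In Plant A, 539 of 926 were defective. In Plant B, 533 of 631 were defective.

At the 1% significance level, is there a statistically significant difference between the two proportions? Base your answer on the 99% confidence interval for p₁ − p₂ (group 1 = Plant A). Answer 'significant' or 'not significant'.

Sample proportions: 539/926 = 0.5821, 533/631 = 0.8447.
Each SE is √(p̂(1−p̂)/n): √(0.5821·0.4179/926) = 0.01621 and √(0.8447·0.1553/631) = 0.01442.
SE(p̂₁ − p̂₂) = √(SE₁² + SE₂²) = √(0.0002627641 + 0.0002079364) = 0.02170, since the two samples are independent.
At 99% confidence z* = 2.576; margin = 2.576 × 0.02170 = 0.05590.
The difference is 0.5821 − 0.8447 = -0.2626, so the interval is -0.2626 ± 0.05590 = (-0.31850, -0.20670).
The interval (-0.31850, -0.20670) does not contain 0, so the difference is significant.

significant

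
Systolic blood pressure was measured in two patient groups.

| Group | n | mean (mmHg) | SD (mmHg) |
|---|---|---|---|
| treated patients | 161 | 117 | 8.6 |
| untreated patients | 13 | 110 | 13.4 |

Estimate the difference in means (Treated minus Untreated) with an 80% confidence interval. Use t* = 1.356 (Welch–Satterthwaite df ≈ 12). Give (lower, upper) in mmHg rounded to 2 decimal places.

(1.88, 12.12)

SE₁ = s₁/√n₁ = 8.6/√161 = 0.6778; SE₂ = 13.4/√13 = 3.7165.
Independent samples, unequal variances: SE_diff = √(SE₁² + SE₂²) = √(0.45941284 + 13.81237225) = 3.7778.
t* = 1.356, so margin of error = 1.356 × 3.7778 = 5.1227.
Difference in means = 117 − 110 = 7.0000.
7.0000 ± 5.1227 → (1.88, 12.12).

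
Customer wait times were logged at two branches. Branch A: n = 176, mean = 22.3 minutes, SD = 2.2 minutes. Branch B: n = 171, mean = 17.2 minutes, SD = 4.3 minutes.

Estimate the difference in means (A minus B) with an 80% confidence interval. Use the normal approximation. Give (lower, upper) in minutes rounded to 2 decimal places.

(4.63, 5.57)

Per-group SEs: s₁/√n₁ = 2.2/√176 = 0.1658, s₂/√n₂ = 4.3/√171 = 0.3288.
Unpooled SE of the difference: √(0.02748964 + 0.10810944) = 0.3682.
Margin of error = z* · SE = 1.282 × 0.3682 = 0.4720.
x̄₁ − x̄₂ = 22.3 − 17.2 = 5.1000.
CI: 5.1000 ± 0.4720 = (4.63, 5.57).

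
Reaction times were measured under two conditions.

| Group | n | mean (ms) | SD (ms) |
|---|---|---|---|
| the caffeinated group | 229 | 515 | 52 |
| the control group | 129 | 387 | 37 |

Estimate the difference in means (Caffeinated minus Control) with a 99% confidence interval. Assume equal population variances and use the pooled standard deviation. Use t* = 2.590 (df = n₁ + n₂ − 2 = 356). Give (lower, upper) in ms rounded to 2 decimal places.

Pooled variance s_p² = [228·52² + 128·37²] / (229+129−2) = 2224.0000, so s_p = 47.1593.
SE_diff = s_p·√(1/n₁ + 1/n₂) = 47.1593·√(1/229 + 1/129) = 5.1915.
t* = 2.590; margin = 2.590 × 5.1915 = 13.4460.
Difference = 515 − 387 = 128.0000.
128.0000 ± 13.4460 → (114.55, 141.45).

(114.55, 141.45)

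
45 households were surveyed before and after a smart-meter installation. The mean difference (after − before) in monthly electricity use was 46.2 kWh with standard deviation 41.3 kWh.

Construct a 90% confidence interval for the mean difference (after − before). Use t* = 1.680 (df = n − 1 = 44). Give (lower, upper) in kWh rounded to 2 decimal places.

(35.86, 56.54)

This is a matched-pairs design, so SE = s_d/√n = 41.3/√45 = 6.1566.
Margin = 1.680 × 6.1566 = 10.3431; the interval is 46.2 ± 10.3431 = (35.86, 56.54).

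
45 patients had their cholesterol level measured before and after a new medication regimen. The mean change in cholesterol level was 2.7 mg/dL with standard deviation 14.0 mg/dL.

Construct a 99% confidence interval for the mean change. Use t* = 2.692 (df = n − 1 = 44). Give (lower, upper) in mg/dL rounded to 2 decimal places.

(-2.92, 8.32)

This is a matched-pairs design, so SE = s_d/√n = 14.0/√45 = 2.0870.
Margin = 2.692 × 2.0870 = 5.6182; the interval is 2.7 ± 5.6182 = (-2.92, 8.32).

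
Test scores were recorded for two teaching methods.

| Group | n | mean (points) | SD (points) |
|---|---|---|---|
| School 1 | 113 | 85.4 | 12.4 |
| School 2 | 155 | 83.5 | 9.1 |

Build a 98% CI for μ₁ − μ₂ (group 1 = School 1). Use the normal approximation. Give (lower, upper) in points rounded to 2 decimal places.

(-1.30, 5.10)

Standard errors of each mean: 12.4/√113 = 1.1665 and 9.1/√155 = 0.7309.
SE(x̄₁ − x̄₂) = √(1.1665² + 0.7309²) = 1.3766 for independent samples with unequal variances.
With z* = 2.326, the margin is 2.326 × 1.3766 = 3.2020.
x̄₁ − x̄₂ = 85.4 − 83.5 = 1.9000; the interval is 1.9000 ± 3.2020 = (-1.30, 5.10).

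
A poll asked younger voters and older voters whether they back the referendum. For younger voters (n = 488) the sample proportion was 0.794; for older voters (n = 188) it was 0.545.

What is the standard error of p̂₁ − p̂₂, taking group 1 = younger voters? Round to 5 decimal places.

0.04067

Each SE is √(p̂(1−p̂)/n): √(0.7940·0.2060/488) = 0.01831 and √(0.5450·0.4550/188) = 0.03632.
SE(p̂₁ − p̂₂) = √(SE₁² + SE₂²) = √(0.0003352561 + 0.0013191424) = 0.04067, since the two samples are independent.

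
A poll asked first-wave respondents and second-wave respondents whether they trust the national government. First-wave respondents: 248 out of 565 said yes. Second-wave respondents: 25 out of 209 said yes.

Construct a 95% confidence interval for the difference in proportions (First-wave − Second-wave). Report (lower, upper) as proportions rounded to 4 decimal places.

(0.2592, 0.3794)

Sample proportions: 248/565 = 0.4389, 25/209 = 0.1196.
Each SE is √(p̂(1−p̂)/n): √(0.4389·0.5611/565) = 0.02088 and √(0.1196·0.8804/209) = 0.02245.
SE(p̂₁ − p̂₂) = √(SE₁² + SE₂²) = √(0.0004359744 + 0.0005040025) = 0.03066, since the two samples are independent.
At 95% confidence z* = 1.960; margin = 1.960 × 0.03066 = 0.06009.
The difference is 0.4389 − 0.1196 = 0.3193, so the interval is 0.3193 ± 0.06009 = (0.2592, 0.3794).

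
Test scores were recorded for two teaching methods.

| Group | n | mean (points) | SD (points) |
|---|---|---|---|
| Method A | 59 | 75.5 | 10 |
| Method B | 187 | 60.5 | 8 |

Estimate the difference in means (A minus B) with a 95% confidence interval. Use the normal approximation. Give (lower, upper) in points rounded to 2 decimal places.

(12.20, 17.80)

Standard errors of each mean: 10/√59 = 1.3019 and 8/√187 = 0.5850.
SE(x̄₁ − x̄₂) = √(1.3019² + 0.5850²) = 1.4273 for independent samples with unequal variances.
With z* = 1.960, the margin is 1.960 × 1.4273 = 2.7975.
x̄₁ − x̄₂ = 75.5 − 60.5 = 15.0000; the interval is 15.0000 ± 2.7975 = (12.20, 17.80).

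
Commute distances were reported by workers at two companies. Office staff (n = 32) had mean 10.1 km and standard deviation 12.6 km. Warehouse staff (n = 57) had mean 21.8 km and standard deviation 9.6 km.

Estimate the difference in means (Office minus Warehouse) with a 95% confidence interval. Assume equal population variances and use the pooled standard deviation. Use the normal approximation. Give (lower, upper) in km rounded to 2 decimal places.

(-16.36, -7.04)

s_p = √[((n₁−1)s₁² + (n₂−1)s₂²)/(n₁+n₂−2)] = √[(31·12.6² + 56·9.6²)/87] = 10.7653.
SE = 10.7653·√(1/32 + 1/57) = 2.3780.
With z* = 1.960, margin = 1.960 × 2.3780 = 4.6609.
x̄₁ − x̄₂ = 10.1 − 21.8 = -11.7000; interval -11.7000 ± 4.6609 = (-16.36, -7.04).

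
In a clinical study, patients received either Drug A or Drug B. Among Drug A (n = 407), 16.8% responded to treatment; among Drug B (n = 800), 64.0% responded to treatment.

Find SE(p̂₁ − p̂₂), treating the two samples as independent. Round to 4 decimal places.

0.0251

Each SE is √(p̂(1−p̂)/n): √(0.1680·0.8320/407) = 0.01853 and √(0.6400·0.3600/800) = 0.01697.
SE(p̂₁ − p̂₂) = √(SE₁² + SE₂²) = √(0.0003433609 + 0.0002879809) = 0.02513, since the two samples are independent.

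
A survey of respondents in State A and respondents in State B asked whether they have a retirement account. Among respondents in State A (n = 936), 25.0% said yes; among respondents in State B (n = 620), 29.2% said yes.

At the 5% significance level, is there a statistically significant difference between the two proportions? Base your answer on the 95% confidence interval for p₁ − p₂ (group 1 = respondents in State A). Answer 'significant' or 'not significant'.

SE₁ = √(p̂₁(1−p̂₁)/n₁) = √(0.2500·0.7500/936) = 0.01415; SE₂ = √(0.2920·0.7080/620) = 0.01826.
Independent samples: SE of the difference = √(SE₁² + SE₂²) = √(0.0002002225 + 0.0003334276) = 0.02310.
z* for 95% confidence is 1.960, so the margin of error is 1.960 × 0.02310 = 0.04528.
Point estimate p̂₁ − p̂₂ = 0.2500 − 0.2920 = -0.0420.
-0.0420 ± 0.04528 → (-0.08728, 0.00328).
The interval (-0.08728, 0.00328) contains 0, so the difference is not significant.

not significant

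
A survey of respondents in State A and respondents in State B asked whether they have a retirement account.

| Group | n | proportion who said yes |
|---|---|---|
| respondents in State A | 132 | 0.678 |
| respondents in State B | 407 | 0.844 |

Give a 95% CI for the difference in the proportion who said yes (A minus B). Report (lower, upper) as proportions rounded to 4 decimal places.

Each SE is √(p̂(1−p̂)/n): √(0.6780·0.3220/132) = 0.04067 and √(0.8440·0.1560/407) = 0.01799.
SE(p̂₁ − p̂₂) = √(SE₁² + SE₂²) = √(0.0016540489 + 0.0003236401) = 0.04447, since the two samples are independent.
At 95% confidence z* = 1.960; margin = 1.960 × 0.04447 = 0.08716.
The difference is 0.6780 − 0.8440 = -0.1660, so the interval is -0.1660 ± 0.08716 = (-0.2532, -0.0788).

(-0.2532, -0.0788)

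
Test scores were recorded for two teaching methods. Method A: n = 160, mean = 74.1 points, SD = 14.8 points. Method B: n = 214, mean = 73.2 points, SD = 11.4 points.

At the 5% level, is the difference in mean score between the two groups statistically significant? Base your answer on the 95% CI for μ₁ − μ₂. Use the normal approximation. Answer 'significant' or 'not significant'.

Standard errors of each mean: 14.8/√160 = 1.1700 and 11.4/√214 = 0.7793.
SE(x̄₁ − x̄₂) = √(1.1700² + 0.7793²) = 1.4058 for independent samples with unequal variances.
With z* = 1.960, the margin is 1.960 × 1.4058 = 2.7554.
x̄₁ − x̄₂ = 74.1 − 73.2 = 0.9000; the interval is 0.9000 ± 2.7554 = (-1.8554, 3.6554).
The interval (-1.8554, 3.6554) contains 0, so the difference is not significant.

not significant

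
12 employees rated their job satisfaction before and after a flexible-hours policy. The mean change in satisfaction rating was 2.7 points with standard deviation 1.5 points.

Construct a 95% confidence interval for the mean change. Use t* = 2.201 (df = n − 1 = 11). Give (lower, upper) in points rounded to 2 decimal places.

(1.75, 3.65)

Paired design: SE = s_d/√n = 1.5/√12 = 0.4330.
t* = 2.201; margin of error = 2.201 × 0.4330 = 0.9530.
2.7 ± 0.9530 → (1.75, 3.65).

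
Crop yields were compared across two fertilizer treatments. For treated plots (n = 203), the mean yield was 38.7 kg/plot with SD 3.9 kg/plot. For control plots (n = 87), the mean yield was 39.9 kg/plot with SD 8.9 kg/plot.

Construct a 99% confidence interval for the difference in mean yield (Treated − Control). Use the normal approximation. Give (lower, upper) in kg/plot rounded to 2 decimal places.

Per-group SEs: s₁/√n₁ = 3.9/√203 = 0.2737, s₂/√n₂ = 8.9/√87 = 0.9542.
Unpooled SE of the difference: √(0.07491169 + 0.91049764) = 0.9927.
Margin of error = z* · SE = 2.576 × 0.9927 = 2.5572.
x̄₁ − x̄₂ = 38.7 − 39.9 = -1.2000.
CI: -1.2000 ± 2.5572 = (-3.76, 1.36).

(-3.76, 1.36)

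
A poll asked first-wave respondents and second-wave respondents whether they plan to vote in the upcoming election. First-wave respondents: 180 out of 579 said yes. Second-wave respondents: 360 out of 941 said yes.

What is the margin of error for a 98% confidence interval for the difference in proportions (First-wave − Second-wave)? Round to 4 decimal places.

Sample proportions: 180/579 = 0.3109, 360/941 = 0.3826.
Each SE is √(p̂(1−p̂)/n): √(0.3109·0.6891/579) = 0.01924 and √(0.3826·0.6174/941) = 0.01584.
SE(p̂₁ − p̂₂) = √(SE₁² + SE₂²) = √(0.0003701776 + 0.0002509056) = 0.02492, since the two samples are independent.
At 98% confidence z* = 2.326; margin = 2.326 × 0.02492 = 0.05796.

0.0580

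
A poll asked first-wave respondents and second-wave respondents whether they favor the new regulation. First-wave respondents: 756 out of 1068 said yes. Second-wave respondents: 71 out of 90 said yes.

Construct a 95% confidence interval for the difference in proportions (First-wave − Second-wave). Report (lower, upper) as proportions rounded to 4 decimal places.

p̂₁ = 756/1068 = 0.7079 and p̂₂ = 71/90 = 0.7889.
SE₁ = √(p̂₁(1−p̂₁)/n₁) = √(0.7079·0.2921/1068) = 0.01391; SE₂ = √(0.7889·0.2111/90) = 0.04302.
Independent samples: SE of the difference = √(SE₁² + SE₂²) = √(0.0001934881 + 0.0018507204) = 0.04521.
z* for 95% confidence is 1.960, so the margin of error is 1.960 × 0.04521 = 0.08861.
Point estimate p̂₁ − p̂₂ = 0.7079 − 0.7889 = -0.0810.
-0.0810 ± 0.08861 → (-0.1696, 0.0076).

(-0.1696, 0.0076)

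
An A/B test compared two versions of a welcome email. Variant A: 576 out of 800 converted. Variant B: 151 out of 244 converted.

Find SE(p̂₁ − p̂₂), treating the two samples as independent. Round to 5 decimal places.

p̂₁ = 576/800 = 0.7200 and p̂₂ = 151/244 = 0.6189.
SE₁ = √(p̂₁(1−p̂₁)/n₁) = √(0.7200·0.2800/800) = 0.01587; SE₂ = √(0.6189·0.3811/244) = 0.03109.
Independent samples: SE of the difference = √(SE₁² + SE₂²) = √(0.0002518569 + 0.0009665881) = 0.03491.

0.03491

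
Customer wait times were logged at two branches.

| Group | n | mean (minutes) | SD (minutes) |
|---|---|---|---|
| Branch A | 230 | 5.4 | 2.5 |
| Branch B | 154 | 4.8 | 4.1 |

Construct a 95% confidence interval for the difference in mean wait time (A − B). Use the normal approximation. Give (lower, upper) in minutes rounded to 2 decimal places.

Per-group SEs: s₁/√n₁ = 2.5/√230 = 0.1648, s₂/√n₂ = 4.1/√154 = 0.3304.
Unpooled SE of the difference: √(0.02715904 + 0.10916416) = 0.3692.
Margin of error = z* · SE = 1.960 × 0.3692 = 0.7236.
x̄₁ − x̄₂ = 5.4 − 4.8 = 0.6000.
CI: 0.6000 ± 0.7236 = (-0.12, 1.32).

(-0.12, 1.32)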